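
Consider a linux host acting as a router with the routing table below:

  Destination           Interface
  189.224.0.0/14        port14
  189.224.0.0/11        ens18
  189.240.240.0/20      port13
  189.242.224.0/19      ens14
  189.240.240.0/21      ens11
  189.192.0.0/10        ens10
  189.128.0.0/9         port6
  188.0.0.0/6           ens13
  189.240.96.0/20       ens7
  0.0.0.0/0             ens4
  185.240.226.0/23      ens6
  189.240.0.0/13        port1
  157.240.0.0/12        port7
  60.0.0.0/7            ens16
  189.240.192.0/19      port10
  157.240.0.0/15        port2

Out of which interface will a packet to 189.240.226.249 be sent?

Routes whose prefix contains 189.240.226.249:
  0.0.0.0/0 (default, matches everything) -> ens4
  188.0.0.0/6 (188.0.0.0 - 191.255.255.255) -> ens13
  189.128.0.0/9 (189.128.0.0 - 189.255.255.255) -> port6
  189.192.0.0/10 (189.192.0.0 - 189.255.255.255) -> ens10
  189.224.0.0/11 (189.224.0.0 - 189.255.255.255) -> ens18
  189.240.0.0/13 (189.240.0.0 - 189.247.255.255) -> port1
More-specific entries that do NOT match:
  185.240.226.0/23 (185.240.226.0 - 185.240.227.255) does not contain 189.240.226.249
  189.240.240.0/21 (189.240.240.0 - 189.240.247.255) does not contain 189.240.226.249
  189.240.240.0/20 (189.240.240.0 - 189.240.255.255) does not contain 189.240.226.249
  189.240.96.0/20 (189.240.96.0 - 189.240.111.255) does not contain 189.240.226.249
  189.242.224.0/19 (189.242.224.0 - 189.242.255.255) does not contain 189.240.226.249
  189.240.192.0/19 (189.240.192.0 - 189.240.223.255) does not contain 189.240.226.249
  157.240.0.0/15 (157.240.0.0 - 157.241.255.255) does not contain 189.240.226.249
  189.224.0.0/14 (189.224.0.0 - 189.227.255.255) does not contain 189.240.226.249
Longest matching prefix is /13 -> interface port1.

port1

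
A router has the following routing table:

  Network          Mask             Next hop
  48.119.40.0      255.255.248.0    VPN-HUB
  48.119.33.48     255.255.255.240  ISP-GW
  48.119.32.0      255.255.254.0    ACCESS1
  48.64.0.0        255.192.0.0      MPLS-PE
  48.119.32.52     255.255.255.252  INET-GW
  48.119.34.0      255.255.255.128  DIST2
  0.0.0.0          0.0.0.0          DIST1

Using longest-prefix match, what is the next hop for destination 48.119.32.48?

ACCESS1

Routes whose prefix contains 48.119.32.48:
  0.0.0.0/0 (default, matches everything) -> DIST1
  48.64.0.0/10 (48.64.0.0 - 48.127.255.255) -> MPLS-PE
  48.119.32.0/23 (48.119.32.0 - 48.119.33.255) -> ACCESS1
More-specific entries that do NOT match:
  48.119.32.52/30 (48.119.32.52 - 48.119.32.55) does not contain 48.119.32.48
  48.119.33.48/28 (48.119.33.48 - 48.119.33.63) does not contain 48.119.32.48
  48.119.34.0/25 (48.119.34.0 - 48.119.34.127) does not contain 48.119.32.48
Longest matching prefix is /23 -> next hop ACCESS1.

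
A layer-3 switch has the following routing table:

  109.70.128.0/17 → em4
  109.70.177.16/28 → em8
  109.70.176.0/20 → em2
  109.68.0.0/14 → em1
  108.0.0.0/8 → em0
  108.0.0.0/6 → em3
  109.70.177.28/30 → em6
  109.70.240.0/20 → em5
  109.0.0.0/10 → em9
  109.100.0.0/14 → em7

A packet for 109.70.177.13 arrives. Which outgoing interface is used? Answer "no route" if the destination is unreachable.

em2

Routes whose prefix contains 109.70.177.13:
  108.0.0.0/6 (108.0.0.0 - 111.255.255.255) -> em3
  109.68.0.0/14 (109.68.0.0 - 109.71.255.255) -> em1
  109.70.128.0/17 (109.70.128.0 - 109.70.255.255) -> em4
  109.70.176.0/20 (109.70.176.0 - 109.70.191.255) -> em2
More-specific entries that do NOT match:
  109.70.177.28/30 (109.70.177.28 - 109.70.177.31) does not contain 109.70.177.13
  109.70.177.16/28 (109.70.177.16 - 109.70.177.31) does not contain 109.70.177.13
Longest matching prefix is /20 -> interface em2.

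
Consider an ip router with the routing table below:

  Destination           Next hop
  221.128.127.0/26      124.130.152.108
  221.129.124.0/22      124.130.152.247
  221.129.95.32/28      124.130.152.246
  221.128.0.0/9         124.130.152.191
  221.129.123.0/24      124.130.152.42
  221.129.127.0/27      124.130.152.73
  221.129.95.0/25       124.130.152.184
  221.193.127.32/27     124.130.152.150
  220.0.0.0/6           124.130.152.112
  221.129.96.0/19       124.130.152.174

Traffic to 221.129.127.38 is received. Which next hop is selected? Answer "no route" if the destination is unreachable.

Routes whose prefix contains 221.129.127.38:
  220.0.0.0/6 (220.0.0.0 - 223.255.255.255) -> 124.130.152.112
  221.128.0.0/9 (221.128.0.0 - 221.255.255.255) -> 124.130.152.191
  221.129.96.0/19 (221.129.96.0 - 221.129.127.255) -> 124.130.152.174
  221.129.124.0/22 (221.129.124.0 - 221.129.127.255) -> 124.130.152.247
More-specific entries that do NOT match:
  221.129.95.32/28 (221.129.95.32 - 221.129.95.47) does not contain 221.129.127.38
  221.129.127.0/27 (221.129.127.0 - 221.129.127.31) does not contain 221.129.127.38
  221.193.127.32/27 (221.193.127.32 - 221.193.127.63) does not contain 221.129.127.38
  221.128.127.0/26 (221.128.127.0 - 221.128.127.63) does not contain 221.129.127.38
  221.129.95.0/25 (221.129.95.0 - 221.129.95.127) does not contain 221.129.127.38
  221.129.123.0/24 (221.129.123.0 - 221.129.123.255) does not contain 221.129.127.38
Longest matching prefix is /22 -> next hop 124.130.152.247.

124.130.152.247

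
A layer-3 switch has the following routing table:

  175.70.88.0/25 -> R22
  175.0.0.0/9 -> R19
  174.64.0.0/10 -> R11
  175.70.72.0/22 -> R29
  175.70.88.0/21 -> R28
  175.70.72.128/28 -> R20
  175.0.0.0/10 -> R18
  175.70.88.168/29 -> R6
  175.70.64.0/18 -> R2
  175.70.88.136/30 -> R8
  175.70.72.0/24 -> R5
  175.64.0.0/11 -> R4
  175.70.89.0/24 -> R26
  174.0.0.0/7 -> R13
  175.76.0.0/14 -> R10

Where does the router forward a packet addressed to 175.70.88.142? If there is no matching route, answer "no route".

Routes whose prefix contains 175.70.88.142:
  174.0.0.0/7 (174.0.0.0 - 175.255.255.255) -> R13
  175.0.0.0/9 (175.0.0.0 - 175.127.255.255) -> R19
  175.64.0.0/11 (175.64.0.0 - 175.95.255.255) -> R4
  175.70.64.0/18 (175.70.64.0 - 175.70.127.255) -> R2
  175.70.88.0/21 (175.70.88.0 - 175.70.95.255) -> R28
More-specific entries that do NOT match:
  175.70.88.136/30 (175.70.88.136 - 175.70.88.139) does not contain 175.70.88.142
  175.70.88.168/29 (175.70.88.168 - 175.70.88.175) does not contain 175.70.88.142
  175.70.72.128/28 (175.70.72.128 - 175.70.72.143) does not contain 175.70.88.142
  175.70.88.0/25 (175.70.88.0 - 175.70.88.127) does not contain 175.70.88.142
  175.70.72.0/24 (175.70.72.0 - 175.70.72.255) does not contain 175.70.88.142
  175.70.89.0/24 (175.70.89.0 - 175.70.89.255) does not contain 175.70.88.142
  175.70.72.0/22 (175.70.72.0 - 175.70.75.255) does not contain 175.70.88.142
Longest matching prefix is /21 -> next hop R28.

R28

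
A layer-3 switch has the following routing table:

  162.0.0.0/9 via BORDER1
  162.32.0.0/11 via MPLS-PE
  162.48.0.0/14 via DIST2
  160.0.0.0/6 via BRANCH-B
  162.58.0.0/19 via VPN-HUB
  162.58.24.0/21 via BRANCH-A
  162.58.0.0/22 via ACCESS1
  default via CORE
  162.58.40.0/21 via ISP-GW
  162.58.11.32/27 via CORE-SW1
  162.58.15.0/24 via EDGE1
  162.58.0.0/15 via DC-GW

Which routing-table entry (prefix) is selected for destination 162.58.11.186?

Entries matching 162.58.11.186:
  0.0.0.0/0 (default, matches everything)
  160.0.0.0/6 (160.0.0.0 - 163.255.255.255)
  162.0.0.0/9 (162.0.0.0 - 162.127.255.255)
  162.32.0.0/11 (162.32.0.0 - 162.63.255.255)
  162.58.0.0/15 (162.58.0.0 - 162.59.255.255)
  162.58.0.0/19 (162.58.0.0 - 162.58.31.255)
Most specific is 162.58.0.0/19.

162.58.0.0/19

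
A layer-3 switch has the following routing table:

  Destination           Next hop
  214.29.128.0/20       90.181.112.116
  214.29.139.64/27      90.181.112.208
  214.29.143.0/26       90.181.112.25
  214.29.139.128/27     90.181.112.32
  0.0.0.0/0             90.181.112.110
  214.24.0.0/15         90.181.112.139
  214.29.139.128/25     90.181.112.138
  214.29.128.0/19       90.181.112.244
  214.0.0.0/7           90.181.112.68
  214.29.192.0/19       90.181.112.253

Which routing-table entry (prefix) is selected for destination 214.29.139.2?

214.29.128.0/20

Entries matching 214.29.139.2:
  0.0.0.0/0 (default, matches everything)
  214.0.0.0/7 (214.0.0.0 - 215.255.255.255)
  214.29.128.0/19 (214.29.128.0 - 214.29.159.255)
  214.29.128.0/20 (214.29.128.0 - 214.29.143.255)
Most specific is 214.29.128.0/20.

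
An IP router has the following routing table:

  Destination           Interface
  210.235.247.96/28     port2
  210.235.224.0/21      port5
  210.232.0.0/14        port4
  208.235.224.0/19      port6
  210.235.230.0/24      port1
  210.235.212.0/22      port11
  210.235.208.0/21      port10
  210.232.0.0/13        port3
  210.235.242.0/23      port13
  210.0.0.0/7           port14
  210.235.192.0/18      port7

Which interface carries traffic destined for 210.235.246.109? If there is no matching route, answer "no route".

port7

Routes whose prefix contains 210.235.246.109:
  210.0.0.0/7 (210.0.0.0 - 211.255.255.255) -> port14
  210.232.0.0/13 (210.232.0.0 - 210.239.255.255) -> port3
  210.232.0.0/14 (210.232.0.0 - 210.235.255.255) -> port4
  210.235.192.0/18 (210.235.192.0 - 210.235.255.255) -> port7
More-specific entries that do NOT match:
  210.235.247.96/28 (210.235.247.96 - 210.235.247.111) does not contain 210.235.246.109
  210.235.230.0/24 (210.235.230.0 - 210.235.230.255) does not contain 210.235.246.109
  210.235.242.0/23 (210.235.242.0 - 210.235.243.255) does not contain 210.235.246.109
  210.235.212.0/22 (210.235.212.0 - 210.235.215.255) does not contain 210.235.246.109
  210.235.224.0/21 (210.235.224.0 - 210.235.231.255) does not contain 210.235.246.109
  210.235.208.0/21 (210.235.208.0 - 210.235.215.255) does not contain 210.235.246.109
  208.235.224.0/19 (208.235.224.0 - 208.235.255.255) does not contain 210.235.246.109
Longest matching prefix is /18 -> interface port7.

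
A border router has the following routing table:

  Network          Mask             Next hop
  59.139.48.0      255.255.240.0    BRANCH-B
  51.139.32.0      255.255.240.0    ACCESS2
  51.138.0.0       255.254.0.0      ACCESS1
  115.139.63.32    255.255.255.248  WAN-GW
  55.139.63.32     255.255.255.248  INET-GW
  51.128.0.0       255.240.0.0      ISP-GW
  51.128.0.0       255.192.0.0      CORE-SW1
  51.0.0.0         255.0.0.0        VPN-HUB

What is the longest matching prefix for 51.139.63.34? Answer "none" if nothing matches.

Entries matching 51.139.63.34:
  51.0.0.0/8 (51.0.0.0 - 51.255.255.255)
  51.128.0.0/10 (51.128.0.0 - 51.191.255.255)
  51.128.0.0/12 (51.128.0.0 - 51.143.255.255)
  51.138.0.0/15 (51.138.0.0 - 51.139.255.255)
Most specific is 51.138.0.0/15.

51.138.0.0/15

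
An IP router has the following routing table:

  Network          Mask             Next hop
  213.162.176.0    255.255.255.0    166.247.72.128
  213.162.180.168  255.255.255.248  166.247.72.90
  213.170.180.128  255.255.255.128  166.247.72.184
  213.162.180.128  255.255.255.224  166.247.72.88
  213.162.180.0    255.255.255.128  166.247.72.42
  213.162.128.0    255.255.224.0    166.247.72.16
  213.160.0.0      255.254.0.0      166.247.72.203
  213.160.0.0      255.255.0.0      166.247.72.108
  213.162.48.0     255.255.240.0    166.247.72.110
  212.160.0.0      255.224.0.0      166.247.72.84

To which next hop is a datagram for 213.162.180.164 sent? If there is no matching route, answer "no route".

no route

No entry's prefix contains 213.162.180.164; there is no default route.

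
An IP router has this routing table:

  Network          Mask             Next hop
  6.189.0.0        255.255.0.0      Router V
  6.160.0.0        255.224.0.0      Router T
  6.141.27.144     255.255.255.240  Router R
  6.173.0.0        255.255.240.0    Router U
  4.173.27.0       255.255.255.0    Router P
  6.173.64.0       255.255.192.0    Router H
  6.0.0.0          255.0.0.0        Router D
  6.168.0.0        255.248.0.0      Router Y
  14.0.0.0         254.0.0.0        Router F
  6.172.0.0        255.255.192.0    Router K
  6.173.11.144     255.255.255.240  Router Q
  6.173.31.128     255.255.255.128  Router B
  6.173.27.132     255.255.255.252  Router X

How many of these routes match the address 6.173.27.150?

3

Prefixes containing 6.173.27.150:
  6.0.0.0/8 (6.0.0.0 - 6.255.255.255)
  6.160.0.0/11 (6.160.0.0 - 6.191.255.255)
  6.168.0.0/13 (6.168.0.0 - 6.175.255.255)
Total matching entries: 3.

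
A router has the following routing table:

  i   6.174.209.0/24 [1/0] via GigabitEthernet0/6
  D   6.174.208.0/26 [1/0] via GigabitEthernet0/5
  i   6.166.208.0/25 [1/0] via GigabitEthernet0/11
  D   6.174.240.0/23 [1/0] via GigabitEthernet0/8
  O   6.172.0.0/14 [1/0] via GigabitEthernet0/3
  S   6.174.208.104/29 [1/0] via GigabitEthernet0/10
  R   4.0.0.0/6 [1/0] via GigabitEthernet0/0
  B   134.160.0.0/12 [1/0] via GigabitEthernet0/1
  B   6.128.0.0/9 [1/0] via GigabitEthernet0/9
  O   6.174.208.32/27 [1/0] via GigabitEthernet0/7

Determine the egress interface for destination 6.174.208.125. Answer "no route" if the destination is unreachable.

Routes whose prefix contains 6.174.208.125:
  4.0.0.0/6 (4.0.0.0 - 7.255.255.255) -> GigabitEthernet0/0
  6.128.0.0/9 (6.128.0.0 - 6.255.255.255) -> GigabitEthernet0/9
  6.172.0.0/14 (6.172.0.0 - 6.175.255.255) -> GigabitEthernet0/3
More-specific entries that do NOT match:
  6.174.208.104/29 (6.174.208.104 - 6.174.208.111) does not contain 6.174.208.125
  6.174.208.32/27 (6.174.208.32 - 6.174.208.63) does not contain 6.174.208.125
  6.174.208.0/26 (6.174.208.0 - 6.174.208.63) does not contain 6.174.208.125
  6.166.208.0/25 (6.166.208.0 - 6.166.208.127) does not contain 6.174.208.125
  6.174.209.0/24 (6.174.209.0 - 6.174.209.255) does not contain 6.174.208.125
  6.174.240.0/23 (6.174.240.0 - 6.174.241.255) does not contain 6.174.208.125
Longest matching prefix is /14 -> interface GigabitEthernet0/3.

GigabitEthernet0/3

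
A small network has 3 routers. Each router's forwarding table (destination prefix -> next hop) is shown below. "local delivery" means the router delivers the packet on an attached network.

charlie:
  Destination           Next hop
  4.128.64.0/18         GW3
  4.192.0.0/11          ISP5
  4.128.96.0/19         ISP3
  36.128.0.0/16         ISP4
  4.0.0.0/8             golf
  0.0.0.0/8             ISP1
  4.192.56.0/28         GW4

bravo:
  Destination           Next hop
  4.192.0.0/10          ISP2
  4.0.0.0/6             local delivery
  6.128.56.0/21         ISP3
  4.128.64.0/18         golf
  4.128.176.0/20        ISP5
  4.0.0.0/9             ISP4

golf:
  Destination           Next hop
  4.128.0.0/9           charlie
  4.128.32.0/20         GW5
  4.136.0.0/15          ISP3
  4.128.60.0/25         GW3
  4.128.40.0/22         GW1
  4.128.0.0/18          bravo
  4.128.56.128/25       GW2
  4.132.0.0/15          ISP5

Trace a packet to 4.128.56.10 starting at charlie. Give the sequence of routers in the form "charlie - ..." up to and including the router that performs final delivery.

charlie - golf - bravo

At charlie: longest match for 4.128.56.10 is 4.0.0.0/8 -> golf
At golf: longest match for 4.128.56.10 is 4.128.0.0/18 -> bravo
At bravo: longest match for 4.128.56.10 is 4.0.0.0/6 -> local delivery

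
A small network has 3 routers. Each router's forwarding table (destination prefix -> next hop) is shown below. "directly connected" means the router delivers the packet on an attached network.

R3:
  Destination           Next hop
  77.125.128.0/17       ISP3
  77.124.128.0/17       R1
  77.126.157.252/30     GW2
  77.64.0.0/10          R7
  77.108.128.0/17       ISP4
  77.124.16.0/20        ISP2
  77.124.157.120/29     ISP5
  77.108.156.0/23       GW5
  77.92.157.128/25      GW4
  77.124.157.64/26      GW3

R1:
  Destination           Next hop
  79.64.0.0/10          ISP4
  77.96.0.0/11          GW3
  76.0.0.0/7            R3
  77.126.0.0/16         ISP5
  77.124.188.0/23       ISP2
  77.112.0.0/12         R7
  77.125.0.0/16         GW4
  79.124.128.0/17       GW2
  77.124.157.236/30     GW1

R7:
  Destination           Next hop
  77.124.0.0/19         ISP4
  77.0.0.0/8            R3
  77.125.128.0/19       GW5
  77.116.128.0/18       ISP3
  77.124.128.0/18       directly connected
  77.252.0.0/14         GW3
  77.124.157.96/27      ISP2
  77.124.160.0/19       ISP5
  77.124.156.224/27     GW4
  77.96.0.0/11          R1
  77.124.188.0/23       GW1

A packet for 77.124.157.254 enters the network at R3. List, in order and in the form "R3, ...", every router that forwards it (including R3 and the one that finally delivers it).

At R3: longest match for 77.124.157.254 is 77.124.128.0/17 -> R1
At R1: longest match for 77.124.157.254 is 77.112.0.0/12 -> R7
At R7: longest match for 77.124.157.254 is 77.124.128.0/18 -> directly connected

R3, R1, R7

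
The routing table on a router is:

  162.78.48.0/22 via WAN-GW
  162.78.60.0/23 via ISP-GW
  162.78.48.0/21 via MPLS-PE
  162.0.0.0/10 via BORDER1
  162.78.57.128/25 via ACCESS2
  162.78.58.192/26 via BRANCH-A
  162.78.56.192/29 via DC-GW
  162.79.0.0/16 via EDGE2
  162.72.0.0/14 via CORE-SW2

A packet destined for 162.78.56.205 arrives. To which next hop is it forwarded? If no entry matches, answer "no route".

No entry's prefix contains 162.78.56.205; there is no default route.

no route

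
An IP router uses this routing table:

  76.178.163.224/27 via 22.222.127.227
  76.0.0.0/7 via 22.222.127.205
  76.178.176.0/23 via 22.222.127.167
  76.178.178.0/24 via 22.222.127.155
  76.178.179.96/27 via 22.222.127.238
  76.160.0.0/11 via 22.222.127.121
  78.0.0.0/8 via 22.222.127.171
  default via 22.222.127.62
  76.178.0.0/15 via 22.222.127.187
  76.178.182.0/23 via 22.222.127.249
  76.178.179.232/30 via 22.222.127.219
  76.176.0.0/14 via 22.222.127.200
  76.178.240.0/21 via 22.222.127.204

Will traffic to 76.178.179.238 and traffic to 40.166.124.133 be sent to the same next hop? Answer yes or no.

76.178.179.238: longest match 76.178.0.0/15 -> 22.222.127.187
40.166.124.133: longest match 0.0.0.0/0 -> 22.222.127.62

no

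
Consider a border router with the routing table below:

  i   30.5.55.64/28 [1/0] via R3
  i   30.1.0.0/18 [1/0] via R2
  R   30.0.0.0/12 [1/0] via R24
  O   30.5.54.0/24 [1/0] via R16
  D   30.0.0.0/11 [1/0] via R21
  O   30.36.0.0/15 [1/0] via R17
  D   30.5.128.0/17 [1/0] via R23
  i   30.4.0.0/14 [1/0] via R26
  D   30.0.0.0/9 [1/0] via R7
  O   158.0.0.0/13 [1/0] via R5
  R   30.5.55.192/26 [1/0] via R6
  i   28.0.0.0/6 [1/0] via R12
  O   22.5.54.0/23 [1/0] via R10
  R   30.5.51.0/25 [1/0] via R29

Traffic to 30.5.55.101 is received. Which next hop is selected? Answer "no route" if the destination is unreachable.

Routes whose prefix contains 30.5.55.101:
  28.0.0.0/6 (28.0.0.0 - 31.255.255.255) -> R12
  30.0.0.0/9 (30.0.0.0 - 30.127.255.255) -> R7
  30.0.0.0/11 (30.0.0.0 - 30.31.255.255) -> R21
  30.0.0.0/12 (30.0.0.0 - 30.15.255.255) -> R24
  30.4.0.0/14 (30.4.0.0 - 30.7.255.255) -> R26
More-specific entries that do NOT match:
  30.5.55.64/28 (30.5.55.64 - 30.5.55.79) does not contain 30.5.55.101
  30.5.55.192/26 (30.5.55.192 - 30.5.55.255) does not contain 30.5.55.101
  30.5.51.0/25 (30.5.51.0 - 30.5.51.127) does not contain 30.5.55.101
  30.5.54.0/24 (30.5.54.0 - 30.5.54.255) does not contain 30.5.55.101
  22.5.54.0/23 (22.5.54.0 - 22.5.55.255) does not contain 30.5.55.101
  30.1.0.0/18 (30.1.0.0 - 30.1.63.255) does not contain 30.5.55.101
  30.5.128.0/17 (30.5.128.0 - 30.5.255.255) does not contain 30.5.55.101
  30.36.0.0/15 (30.36.0.0 - 30.37.255.255) does not contain 30.5.55.101
Longest matching prefix is /14 -> next hop R26.

R26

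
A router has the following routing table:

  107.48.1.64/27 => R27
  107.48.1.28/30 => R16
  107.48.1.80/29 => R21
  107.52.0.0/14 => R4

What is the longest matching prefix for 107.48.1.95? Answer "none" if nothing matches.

Entries matching 107.48.1.95:
  107.48.1.64/27 (107.48.1.64 - 107.48.1.95)
Most specific is 107.48.1.64/27.

107.48.1.64/27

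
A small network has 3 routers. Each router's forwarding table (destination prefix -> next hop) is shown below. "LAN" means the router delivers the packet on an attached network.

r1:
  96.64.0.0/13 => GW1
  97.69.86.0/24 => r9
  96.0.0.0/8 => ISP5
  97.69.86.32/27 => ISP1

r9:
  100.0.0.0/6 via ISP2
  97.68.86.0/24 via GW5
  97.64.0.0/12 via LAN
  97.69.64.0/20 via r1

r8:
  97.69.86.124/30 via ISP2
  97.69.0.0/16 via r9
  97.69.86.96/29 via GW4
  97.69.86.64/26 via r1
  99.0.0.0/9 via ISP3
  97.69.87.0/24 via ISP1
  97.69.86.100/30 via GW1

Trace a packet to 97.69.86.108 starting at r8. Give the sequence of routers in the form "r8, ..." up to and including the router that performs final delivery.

r8, r1, r9

At r8: longest match for 97.69.86.108 is 97.69.86.64/26 -> r1
At r1: longest match for 97.69.86.108 is 97.69.86.0/24 -> r9
At r9: longest match for 97.69.86.108 is 97.64.0.0/12 -> LAN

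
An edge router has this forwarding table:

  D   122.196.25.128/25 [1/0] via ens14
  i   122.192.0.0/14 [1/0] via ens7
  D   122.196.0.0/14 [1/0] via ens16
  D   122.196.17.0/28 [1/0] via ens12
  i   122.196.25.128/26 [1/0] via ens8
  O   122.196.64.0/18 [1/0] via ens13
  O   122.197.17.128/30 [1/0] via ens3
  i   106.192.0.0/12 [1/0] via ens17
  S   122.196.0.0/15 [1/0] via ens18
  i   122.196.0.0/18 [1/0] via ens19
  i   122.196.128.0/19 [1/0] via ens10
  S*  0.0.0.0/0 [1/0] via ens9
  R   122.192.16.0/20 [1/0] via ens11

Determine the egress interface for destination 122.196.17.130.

ens19

Routes whose prefix contains 122.196.17.130:
  0.0.0.0/0 (default, matches everything) -> ens9
  122.196.0.0/14 (122.196.0.0 - 122.199.255.255) -> ens16
  122.196.0.0/15 (122.196.0.0 - 122.197.255.255) -> ens18
  122.196.0.0/18 (122.196.0.0 - 122.196.63.255) -> ens19
More-specific entries that do NOT match:
  122.197.17.128/30 (122.197.17.128 - 122.197.17.131) does not contain 122.196.17.130
  122.196.17.0/28 (122.196.17.0 - 122.196.17.15) does not contain 122.196.17.130
  122.196.25.128/26 (122.196.25.128 - 122.196.25.191) does not contain 122.196.17.130
  122.196.25.128/25 (122.196.25.128 - 122.196.25.255) does not contain 122.196.17.130
  122.192.16.0/20 (122.192.16.0 - 122.192.31.255) does not contain 122.196.17.130
  122.196.128.0/19 (122.196.128.0 - 122.196.159.255) does not contain 122.196.17.130
Longest matching prefix is /18 -> interface ens19.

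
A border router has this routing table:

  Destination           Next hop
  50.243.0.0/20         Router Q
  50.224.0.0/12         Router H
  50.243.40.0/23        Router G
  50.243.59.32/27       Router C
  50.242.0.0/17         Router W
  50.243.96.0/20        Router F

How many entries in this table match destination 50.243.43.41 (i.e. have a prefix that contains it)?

0

No listed prefix contains 50.243.43.41.
Total matching entries: 0.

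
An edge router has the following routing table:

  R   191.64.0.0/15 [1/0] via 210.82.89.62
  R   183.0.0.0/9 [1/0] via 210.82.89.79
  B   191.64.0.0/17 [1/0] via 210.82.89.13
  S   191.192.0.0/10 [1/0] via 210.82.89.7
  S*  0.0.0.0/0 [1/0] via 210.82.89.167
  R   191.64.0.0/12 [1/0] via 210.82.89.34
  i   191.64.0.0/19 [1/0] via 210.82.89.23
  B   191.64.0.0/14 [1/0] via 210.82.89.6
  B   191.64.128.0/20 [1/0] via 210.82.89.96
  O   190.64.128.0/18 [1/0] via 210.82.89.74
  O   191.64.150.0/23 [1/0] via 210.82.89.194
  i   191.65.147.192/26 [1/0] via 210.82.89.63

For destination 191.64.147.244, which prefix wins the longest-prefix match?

191.64.0.0/15

Entries matching 191.64.147.244:
  0.0.0.0/0 (default, matches everything)
  191.64.0.0/12 (191.64.0.0 - 191.79.255.255)
  191.64.0.0/14 (191.64.0.0 - 191.67.255.255)
  191.64.0.0/15 (191.64.0.0 - 191.65.255.255)
Most specific is 191.64.0.0/15.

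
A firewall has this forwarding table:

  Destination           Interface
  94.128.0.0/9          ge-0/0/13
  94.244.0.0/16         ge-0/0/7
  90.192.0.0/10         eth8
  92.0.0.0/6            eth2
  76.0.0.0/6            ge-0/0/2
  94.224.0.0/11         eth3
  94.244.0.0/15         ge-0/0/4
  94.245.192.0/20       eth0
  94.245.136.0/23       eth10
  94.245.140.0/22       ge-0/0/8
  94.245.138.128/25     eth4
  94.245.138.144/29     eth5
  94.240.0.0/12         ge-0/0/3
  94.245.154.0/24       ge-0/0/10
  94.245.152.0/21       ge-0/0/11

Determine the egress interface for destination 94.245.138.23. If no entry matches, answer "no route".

Routes whose prefix contains 94.245.138.23:
  92.0.0.0/6 (92.0.0.0 - 95.255.255.255) -> eth2
  94.128.0.0/9 (94.128.0.0 - 94.255.255.255) -> ge-0/0/13
  94.224.0.0/11 (94.224.0.0 - 94.255.255.255) -> eth3
  94.240.0.0/12 (94.240.0.0 - 94.255.255.255) -> ge-0/0/3
  94.244.0.0/15 (94.244.0.0 - 94.245.255.255) -> ge-0/0/4
More-specific entries that do NOT match:
  94.245.138.144/29 (94.245.138.144 - 94.245.138.151) does not contain 94.245.138.23
  94.245.138.128/25 (94.245.138.128 - 94.245.138.255) does not contain 94.245.138.23
  94.245.154.0/24 (94.245.154.0 - 94.245.154.255) does not contain 94.245.138.23
  94.245.136.0/23 (94.245.136.0 - 94.245.137.255) does not contain 94.245.138.23
  94.245.140.0/22 (94.245.140.0 - 94.245.143.255) does not contain 94.245.138.23
  94.245.152.0/21 (94.245.152.0 - 94.245.159.255) does not contain 94.245.138.23
  94.245.192.0/20 (94.245.192.0 - 94.245.207.255) does not contain 94.245.138.23
  94.244.0.0/16 (94.244.0.0 - 94.244.255.255) does not contain 94.245.138.23
Longest matching prefix is /15 -> interface ge-0/0/4.

ge-0/0/4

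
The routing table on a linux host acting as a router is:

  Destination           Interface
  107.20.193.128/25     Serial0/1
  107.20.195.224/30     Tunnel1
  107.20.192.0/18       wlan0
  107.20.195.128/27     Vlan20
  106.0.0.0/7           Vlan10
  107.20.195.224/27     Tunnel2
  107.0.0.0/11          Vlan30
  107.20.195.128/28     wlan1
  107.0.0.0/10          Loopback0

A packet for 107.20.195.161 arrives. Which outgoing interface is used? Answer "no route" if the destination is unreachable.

wlan0

Routes whose prefix contains 107.20.195.161:
  106.0.0.0/7 (106.0.0.0 - 107.255.255.255) -> Vlan10
  107.0.0.0/10 (107.0.0.0 - 107.63.255.255) -> Loopback0
  107.0.0.0/11 (107.0.0.0 - 107.31.255.255) -> Vlan30
  107.20.192.0/18 (107.20.192.0 - 107.20.255.255) -> wlan0
More-specific entries that do NOT match:
  107.20.195.224/30 (107.20.195.224 - 107.20.195.227) does not contain 107.20.195.161
  107.20.195.128/28 (107.20.195.128 - 107.20.195.143) does not contain 107.20.195.161
  107.20.195.128/27 (107.20.195.128 - 107.20.195.159) does not contain 107.20.195.161
  107.20.195.224/27 (107.20.195.224 - 107.20.195.255) does not contain 107.20.195.161
  107.20.193.128/25 (107.20.193.128 - 107.20.193.255) does not contain 107.20.195.161
Longest matching prefix is /18 -> interface wlan0.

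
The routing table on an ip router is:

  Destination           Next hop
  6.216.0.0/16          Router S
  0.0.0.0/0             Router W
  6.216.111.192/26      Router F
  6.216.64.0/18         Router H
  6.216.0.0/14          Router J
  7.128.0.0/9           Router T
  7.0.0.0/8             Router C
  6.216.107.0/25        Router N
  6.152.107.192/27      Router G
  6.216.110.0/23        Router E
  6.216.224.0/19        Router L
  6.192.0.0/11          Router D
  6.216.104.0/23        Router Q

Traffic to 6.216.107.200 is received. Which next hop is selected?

Router H

Routes whose prefix contains 6.216.107.200:
  0.0.0.0/0 (default, matches everything) -> Router W
  6.192.0.0/11 (6.192.0.0 - 6.223.255.255) -> Router D
  6.216.0.0/14 (6.216.0.0 - 6.219.255.255) -> Router J
  6.216.0.0/16 (6.216.0.0 - 6.216.255.255) -> Router S
  6.216.64.0/18 (6.216.64.0 - 6.216.127.255) -> Router H
More-specific entries that do NOT match:
  6.152.107.192/27 (6.152.107.192 - 6.152.107.223) does not contain 6.216.107.200
  6.216.111.192/26 (6.216.111.192 - 6.216.111.255) does not contain 6.216.107.200
  6.216.107.0/25 (6.216.107.0 - 6.216.107.127) does not contain 6.216.107.200
  6.216.110.0/23 (6.216.110.0 - 6.216.111.255) does not contain 6.216.107.200
  6.216.104.0/23 (6.216.104.0 - 6.216.105.255) does not contain 6.216.107.200
  6.216.224.0/19 (6.216.224.0 - 6.216.255.255) does not contain 6.216.107.200
Longest matching prefix is /18 -> next hop Router H.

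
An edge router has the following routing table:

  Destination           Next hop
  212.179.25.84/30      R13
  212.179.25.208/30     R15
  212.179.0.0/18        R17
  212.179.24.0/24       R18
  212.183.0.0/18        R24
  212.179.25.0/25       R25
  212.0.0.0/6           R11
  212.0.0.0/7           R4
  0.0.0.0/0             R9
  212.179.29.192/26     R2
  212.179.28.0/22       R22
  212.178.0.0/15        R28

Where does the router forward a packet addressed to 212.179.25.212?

R17

Routes whose prefix contains 212.179.25.212:
  0.0.0.0/0 (default, matches everything) -> R9
  212.0.0.0/6 (212.0.0.0 - 215.255.255.255) -> R11
  212.0.0.0/7 (212.0.0.0 - 213.255.255.255) -> R4
  212.178.0.0/15 (212.178.0.0 - 212.179.255.255) -> R28
  212.179.0.0/18 (212.179.0.0 - 212.179.63.255) -> R17
More-specific entries that do NOT match:
  212.179.25.84/30 (212.179.25.84 - 212.179.25.87) does not contain 212.179.25.212
  212.179.25.208/30 (212.179.25.208 - 212.179.25.211) does not contain 212.179.25.212
  212.179.29.192/26 (212.179.29.192 - 212.179.29.255) does not contain 212.179.25.212
  212.179.25.0/25 (212.179.25.0 - 212.179.25.127) does not contain 212.179.25.212
  212.179.24.0/24 (212.179.24.0 - 212.179.24.255) does not contain 212.179.25.212
  212.179.28.0/22 (212.179.28.0 - 212.179.31.255) does not contain 212.179.25.212
Longest matching prefix is /18 -> next hop R17.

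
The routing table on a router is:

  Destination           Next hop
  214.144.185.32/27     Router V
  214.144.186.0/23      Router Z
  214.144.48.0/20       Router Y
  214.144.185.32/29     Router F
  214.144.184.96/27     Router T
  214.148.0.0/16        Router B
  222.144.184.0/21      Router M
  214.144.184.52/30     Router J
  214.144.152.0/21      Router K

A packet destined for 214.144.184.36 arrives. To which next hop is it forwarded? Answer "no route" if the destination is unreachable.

no route

No entry's prefix contains 214.144.184.36; there is no default route.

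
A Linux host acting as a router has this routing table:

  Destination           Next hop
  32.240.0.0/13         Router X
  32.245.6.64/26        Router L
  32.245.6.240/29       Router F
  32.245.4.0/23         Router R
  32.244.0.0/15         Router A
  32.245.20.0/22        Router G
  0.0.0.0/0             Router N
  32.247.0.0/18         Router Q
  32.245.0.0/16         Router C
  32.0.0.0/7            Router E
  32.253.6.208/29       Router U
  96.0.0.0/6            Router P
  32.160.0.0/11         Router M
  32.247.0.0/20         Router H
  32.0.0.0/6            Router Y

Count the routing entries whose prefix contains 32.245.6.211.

6

Prefixes containing 32.245.6.211:
  0.0.0.0/0 (default, matches everything)
  32.0.0.0/6 (32.0.0.0 - 35.255.255.255)
  32.0.0.0/7 (32.0.0.0 - 33.255.255.255)
  32.240.0.0/13 (32.240.0.0 - 32.247.255.255)
  32.244.0.0/15 (32.244.0.0 - 32.245.255.255)
  32.245.0.0/16 (32.245.0.0 - 32.245.255.255)
Total matching entries: 6.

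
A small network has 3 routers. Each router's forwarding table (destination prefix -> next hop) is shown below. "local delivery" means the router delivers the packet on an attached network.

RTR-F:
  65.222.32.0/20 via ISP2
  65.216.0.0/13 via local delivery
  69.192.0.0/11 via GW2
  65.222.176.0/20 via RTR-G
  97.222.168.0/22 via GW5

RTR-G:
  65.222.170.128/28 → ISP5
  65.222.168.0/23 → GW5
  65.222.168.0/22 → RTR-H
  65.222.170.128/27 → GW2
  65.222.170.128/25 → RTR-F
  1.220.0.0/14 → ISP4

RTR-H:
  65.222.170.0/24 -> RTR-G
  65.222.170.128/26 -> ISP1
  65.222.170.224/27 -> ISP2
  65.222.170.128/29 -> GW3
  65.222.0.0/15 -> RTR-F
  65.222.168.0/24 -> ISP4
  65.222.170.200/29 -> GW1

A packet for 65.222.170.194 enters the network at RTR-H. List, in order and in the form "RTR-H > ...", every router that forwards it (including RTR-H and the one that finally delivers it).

At RTR-H: longest match for 65.222.170.194 is 65.222.170.0/24 -> RTR-G
At RTR-G: longest match for 65.222.170.194 is 65.222.170.128/25 -> RTR-F
At RTR-F: longest match for 65.222.170.194 is 65.216.0.0/13 -> local delivery

RTR-H > RTR-G > RTR-F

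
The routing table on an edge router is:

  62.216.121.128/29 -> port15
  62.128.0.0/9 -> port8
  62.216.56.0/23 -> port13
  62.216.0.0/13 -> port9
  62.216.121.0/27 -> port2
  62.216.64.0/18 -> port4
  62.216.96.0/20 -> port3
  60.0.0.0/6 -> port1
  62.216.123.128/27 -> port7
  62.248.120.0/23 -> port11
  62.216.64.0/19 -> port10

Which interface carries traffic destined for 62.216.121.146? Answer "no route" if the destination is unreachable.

Routes whose prefix contains 62.216.121.146:
  60.0.0.0/6 (60.0.0.0 - 63.255.255.255) -> port1
  62.128.0.0/9 (62.128.0.0 - 62.255.255.255) -> port8
  62.216.0.0/13 (62.216.0.0 - 62.223.255.255) -> port9
  62.216.64.0/18 (62.216.64.0 - 62.216.127.255) -> port4
More-specific entries that do NOT match:
  62.216.121.128/29 (62.216.121.128 - 62.216.121.135) does not contain 62.216.121.146
  62.216.121.0/27 (62.216.121.0 - 62.216.121.31) does not contain 62.216.121.146
  62.216.123.128/27 (62.216.123.128 - 62.216.123.159) does not contain 62.216.121.146
  62.216.56.0/23 (62.216.56.0 - 62.216.57.255) does not contain 62.216.121.146
  62.248.120.0/23 (62.248.120.0 - 62.248.121.255) does not contain 62.216.121.146
  62.216.96.0/20 (62.216.96.0 - 62.216.111.255) does not contain 62.216.121.146
  62.216.64.0/19 (62.216.64.0 - 62.216.95.255) does not contain 62.216.121.146
Longest matching prefix is /18 -> interface port4.

port4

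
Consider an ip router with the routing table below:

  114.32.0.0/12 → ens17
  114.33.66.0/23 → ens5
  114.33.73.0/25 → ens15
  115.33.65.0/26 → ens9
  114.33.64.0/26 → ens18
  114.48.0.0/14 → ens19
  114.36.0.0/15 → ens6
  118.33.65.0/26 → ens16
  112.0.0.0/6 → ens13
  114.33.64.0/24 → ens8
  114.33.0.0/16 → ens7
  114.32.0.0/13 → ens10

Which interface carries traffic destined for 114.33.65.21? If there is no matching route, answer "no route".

Routes whose prefix contains 114.33.65.21:
  112.0.0.0/6 (112.0.0.0 - 115.255.255.255) -> ens13
  114.32.0.0/12 (114.32.0.0 - 114.47.255.255) -> ens17
  114.32.0.0/13 (114.32.0.0 - 114.39.255.255) -> ens10
  114.33.0.0/16 (114.33.0.0 - 114.33.255.255) -> ens7
More-specific entries that do NOT match:
  115.33.65.0/26 (115.33.65.0 - 115.33.65.63) does not contain 114.33.65.21
  114.33.64.0/26 (114.33.64.0 - 114.33.64.63) does not contain 114.33.65.21
  118.33.65.0/26 (118.33.65.0 - 118.33.65.63) does not contain 114.33.65.21
  114.33.73.0/25 (114.33.73.0 - 114.33.73.127) does not contain 114.33.65.21
  114.33.64.0/24 (114.33.64.0 - 114.33.64.255) does not contain 114.33.65.21
  114.33.66.0/23 (114.33.66.0 - 114.33.67.255) does not contain 114.33.65.21
Longest matching prefix is /16 -> interface ens7.

ens7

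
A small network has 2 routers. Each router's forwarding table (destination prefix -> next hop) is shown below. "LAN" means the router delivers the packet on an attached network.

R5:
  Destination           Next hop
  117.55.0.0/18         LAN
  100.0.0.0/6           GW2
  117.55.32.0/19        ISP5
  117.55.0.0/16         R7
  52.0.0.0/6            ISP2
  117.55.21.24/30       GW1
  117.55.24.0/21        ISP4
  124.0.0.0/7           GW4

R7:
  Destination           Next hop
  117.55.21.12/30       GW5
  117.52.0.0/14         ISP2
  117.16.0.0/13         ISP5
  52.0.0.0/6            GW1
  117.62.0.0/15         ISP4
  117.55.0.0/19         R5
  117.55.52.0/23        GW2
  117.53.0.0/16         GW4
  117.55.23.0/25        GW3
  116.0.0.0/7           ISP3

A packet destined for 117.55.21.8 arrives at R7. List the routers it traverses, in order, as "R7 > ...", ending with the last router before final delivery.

At R7: longest match for 117.55.21.8 is 117.55.0.0/19 -> R5
At R5: longest match for 117.55.21.8 is 117.55.0.0/18 -> LAN

R7 > R5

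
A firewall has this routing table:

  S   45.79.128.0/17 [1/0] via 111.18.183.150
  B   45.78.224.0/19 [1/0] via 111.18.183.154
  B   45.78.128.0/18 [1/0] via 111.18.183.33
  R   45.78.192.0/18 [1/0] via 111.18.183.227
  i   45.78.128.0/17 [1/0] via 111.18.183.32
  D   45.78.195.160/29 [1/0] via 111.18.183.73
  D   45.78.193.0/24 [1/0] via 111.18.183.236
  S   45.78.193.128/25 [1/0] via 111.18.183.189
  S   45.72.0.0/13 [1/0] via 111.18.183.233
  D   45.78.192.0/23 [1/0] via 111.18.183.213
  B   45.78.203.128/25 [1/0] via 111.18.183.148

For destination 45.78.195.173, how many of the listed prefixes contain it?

3

Prefixes containing 45.78.195.173:
  45.72.0.0/13 (45.72.0.0 - 45.79.255.255)
  45.78.128.0/17 (45.78.128.0 - 45.78.255.255)
  45.78.192.0/18 (45.78.192.0 - 45.78.255.255)
Total matching entries: 3.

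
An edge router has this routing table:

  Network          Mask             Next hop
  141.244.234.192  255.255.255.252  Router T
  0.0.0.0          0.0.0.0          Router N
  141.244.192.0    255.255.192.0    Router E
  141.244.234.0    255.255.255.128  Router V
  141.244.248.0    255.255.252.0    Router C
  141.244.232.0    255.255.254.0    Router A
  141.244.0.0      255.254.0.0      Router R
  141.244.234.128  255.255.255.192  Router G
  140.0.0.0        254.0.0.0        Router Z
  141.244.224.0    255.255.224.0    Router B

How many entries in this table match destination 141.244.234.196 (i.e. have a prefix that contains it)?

Prefixes containing 141.244.234.196:
  0.0.0.0/0 (default, matches everything)
  140.0.0.0/7 (140.0.0.0 - 141.255.255.255)
  141.244.0.0/15 (141.244.0.0 - 141.245.255.255)
  141.244.192.0/18 (141.244.192.0 - 141.244.255.255)
  141.244.224.0/19 (141.244.224.0 - 141.244.255.255)
Total matching entries: 5.

5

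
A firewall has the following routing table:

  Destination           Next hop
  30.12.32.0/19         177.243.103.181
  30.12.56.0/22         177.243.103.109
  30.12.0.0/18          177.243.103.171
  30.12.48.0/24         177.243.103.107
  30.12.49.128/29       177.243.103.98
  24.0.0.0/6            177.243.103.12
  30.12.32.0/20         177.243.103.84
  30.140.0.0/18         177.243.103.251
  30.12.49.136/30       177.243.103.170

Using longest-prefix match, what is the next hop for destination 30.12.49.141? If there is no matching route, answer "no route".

177.243.103.181

Routes whose prefix contains 30.12.49.141:
  30.12.0.0/18 (30.12.0.0 - 30.12.63.255) -> 177.243.103.171
  30.12.32.0/19 (30.12.32.0 - 30.12.63.255) -> 177.243.103.181
More-specific entries that do NOT match:
  30.12.49.136/30 (30.12.49.136 - 30.12.49.139) does not contain 30.12.49.141
  30.12.49.128/29 (30.12.49.128 - 30.12.49.135) does not contain 30.12.49.141
  30.12.48.0/24 (30.12.48.0 - 30.12.48.255) does not contain 30.12.49.141
  30.12.56.0/22 (30.12.56.0 - 30.12.59.255) does not contain 30.12.49.141
  30.12.32.0/20 (30.12.32.0 - 30.12.47.255) does not contain 30.12.49.141
Longest matching prefix is /19 -> next hop 177.243.103.181.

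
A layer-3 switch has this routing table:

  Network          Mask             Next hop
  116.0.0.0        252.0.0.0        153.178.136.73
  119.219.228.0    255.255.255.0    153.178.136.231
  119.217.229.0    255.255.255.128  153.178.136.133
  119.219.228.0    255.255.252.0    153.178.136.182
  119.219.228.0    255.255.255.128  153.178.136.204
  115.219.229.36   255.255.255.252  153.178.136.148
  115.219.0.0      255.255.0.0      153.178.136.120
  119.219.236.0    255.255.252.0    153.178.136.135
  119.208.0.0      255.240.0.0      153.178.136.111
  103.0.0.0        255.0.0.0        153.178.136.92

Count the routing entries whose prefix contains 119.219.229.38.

3

Prefixes containing 119.219.229.38:
  116.0.0.0/6 (116.0.0.0 - 119.255.255.255)
  119.208.0.0/12 (119.208.0.0 - 119.223.255.255)
  119.219.228.0/22 (119.219.228.0 - 119.219.231.255)
Total matching entries: 3.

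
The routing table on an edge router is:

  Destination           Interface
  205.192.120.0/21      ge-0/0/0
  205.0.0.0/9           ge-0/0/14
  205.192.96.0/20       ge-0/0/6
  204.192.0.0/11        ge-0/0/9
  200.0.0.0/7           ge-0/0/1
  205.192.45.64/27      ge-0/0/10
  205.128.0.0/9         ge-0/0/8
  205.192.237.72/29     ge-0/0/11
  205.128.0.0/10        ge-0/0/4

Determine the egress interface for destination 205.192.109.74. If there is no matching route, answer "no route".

Routes whose prefix contains 205.192.109.74:
  205.128.0.0/9 (205.128.0.0 - 205.255.255.255) -> ge-0/0/8
  205.192.96.0/20 (205.192.96.0 - 205.192.111.255) -> ge-0/0/6
More-specific entries that do NOT match:
  205.192.237.72/29 (205.192.237.72 - 205.192.237.79) does not contain 205.192.109.74
  205.192.45.64/27 (205.192.45.64 - 205.192.45.95) does not contain 205.192.109.74
  205.192.120.0/21 (205.192.120.0 - 205.192.127.255) does not contain 205.192.109.74
Longest matching prefix is /20 -> interface ge-0/0/6.

ge-0/0/6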